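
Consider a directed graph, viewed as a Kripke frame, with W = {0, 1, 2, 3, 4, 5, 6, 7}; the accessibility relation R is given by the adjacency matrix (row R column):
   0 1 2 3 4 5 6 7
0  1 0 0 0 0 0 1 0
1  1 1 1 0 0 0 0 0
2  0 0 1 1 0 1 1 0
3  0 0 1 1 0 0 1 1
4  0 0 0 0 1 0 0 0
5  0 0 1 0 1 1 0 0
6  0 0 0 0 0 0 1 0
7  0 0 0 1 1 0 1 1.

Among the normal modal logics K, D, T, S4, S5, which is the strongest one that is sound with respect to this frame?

T

Serial (axiom D): yes — every world has a successor (e.g. 0 R 0).
Reflexive (axiom T): yes — every world is R-related to itself.
Transitive (axiom 4): no — 1 R 0 and 0 R 6, but not 1 R 6.
Euclidean (axiom 5): no — 1 R 0 and 1 R 2, but not 0 R 2.
So F validates K, D, T; S4 would additionally require R to be transitive. The strongest is T.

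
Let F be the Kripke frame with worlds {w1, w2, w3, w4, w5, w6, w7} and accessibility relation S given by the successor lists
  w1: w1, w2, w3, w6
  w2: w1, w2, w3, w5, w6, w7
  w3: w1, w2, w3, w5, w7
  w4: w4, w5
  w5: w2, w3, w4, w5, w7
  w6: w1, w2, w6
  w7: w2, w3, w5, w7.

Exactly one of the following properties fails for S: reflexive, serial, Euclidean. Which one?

Euclidean

Reflexive: yes — every world is S-related to itself.
Serial: yes — every world has a successor (e.g. w1 S w1).
Euclidean: no — w1 S w3 and w1 S w6, but not w3 S w6.
Only Euclidean fails.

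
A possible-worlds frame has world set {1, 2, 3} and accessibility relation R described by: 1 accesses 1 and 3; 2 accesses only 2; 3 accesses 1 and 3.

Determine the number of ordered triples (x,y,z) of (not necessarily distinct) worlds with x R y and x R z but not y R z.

R is Euclidean; there are no such tuples.

0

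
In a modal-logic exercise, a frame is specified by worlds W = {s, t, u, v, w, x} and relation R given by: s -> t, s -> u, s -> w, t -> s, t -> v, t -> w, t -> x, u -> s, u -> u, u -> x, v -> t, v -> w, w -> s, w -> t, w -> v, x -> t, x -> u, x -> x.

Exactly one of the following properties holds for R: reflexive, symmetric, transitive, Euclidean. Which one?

symmetric

Reflexive: no — s is not related to itself.
Symmetric: yes — every pair in R has its reverse in R.
Transitive: no — s R t and t R v, but not s R v.
Euclidean: no — s R t and s R u, but not t R u.
Only symmetric holds.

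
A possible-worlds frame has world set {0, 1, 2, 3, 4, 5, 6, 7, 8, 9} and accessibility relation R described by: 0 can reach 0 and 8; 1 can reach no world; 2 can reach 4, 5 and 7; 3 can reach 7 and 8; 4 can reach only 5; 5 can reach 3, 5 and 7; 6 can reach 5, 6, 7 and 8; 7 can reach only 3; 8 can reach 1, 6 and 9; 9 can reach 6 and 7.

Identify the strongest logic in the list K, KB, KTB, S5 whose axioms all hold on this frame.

K

Symmetric (axiom B): no — 0 R 8 but not 8 R 0.
Reflexive (axiom T): no — 1 is not related to itself.
Euclidean (axiom 5): no — 2 R 4 and 2 R 7, but not 4 R 7.
So F validates K; KB would additionally require R to be symmetric. The strongest is K.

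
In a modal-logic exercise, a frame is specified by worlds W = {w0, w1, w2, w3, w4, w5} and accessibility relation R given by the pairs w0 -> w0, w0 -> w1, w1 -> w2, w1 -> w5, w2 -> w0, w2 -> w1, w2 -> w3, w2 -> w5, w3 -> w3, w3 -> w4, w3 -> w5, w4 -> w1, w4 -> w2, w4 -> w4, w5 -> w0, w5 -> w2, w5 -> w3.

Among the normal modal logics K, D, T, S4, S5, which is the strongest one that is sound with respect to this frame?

D

Serial (axiom D): yes — every world has a successor (e.g. w0 R w0).
Reflexive (axiom T): no — w1 is not related to itself.
Transitive (axiom 4): no — w0 R w1 and w1 R w2, but not w0 R w2.
Euclidean (axiom 5): no — w2 R w0 and w2 R w3, but not w0 R w3.
So F validates K, D; T would additionally require R to be reflexive. The strongest is D.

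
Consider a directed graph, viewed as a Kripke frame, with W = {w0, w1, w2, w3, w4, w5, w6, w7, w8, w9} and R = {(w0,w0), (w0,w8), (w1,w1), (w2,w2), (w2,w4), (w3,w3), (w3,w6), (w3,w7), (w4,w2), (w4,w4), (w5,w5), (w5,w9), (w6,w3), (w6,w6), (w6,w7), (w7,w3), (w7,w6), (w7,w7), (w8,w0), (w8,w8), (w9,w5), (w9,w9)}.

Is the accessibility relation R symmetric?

Yes

Symmetric: yes — every pair in R has its reverse in R.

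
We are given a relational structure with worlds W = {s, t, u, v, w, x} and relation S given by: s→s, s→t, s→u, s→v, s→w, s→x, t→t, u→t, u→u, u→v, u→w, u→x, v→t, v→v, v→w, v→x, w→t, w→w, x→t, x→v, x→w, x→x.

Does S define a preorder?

Reflexive: yes — every world is S-related to itself.
Transitive: yes — every two-step S-path is closed by a direct edge.
So S is a preorder.

Yes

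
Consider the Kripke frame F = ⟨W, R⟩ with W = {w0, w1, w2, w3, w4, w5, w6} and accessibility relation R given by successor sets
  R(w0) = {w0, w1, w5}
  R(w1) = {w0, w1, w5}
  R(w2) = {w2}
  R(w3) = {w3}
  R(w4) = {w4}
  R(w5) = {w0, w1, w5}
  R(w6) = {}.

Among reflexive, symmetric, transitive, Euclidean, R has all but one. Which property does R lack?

reflexive

Reflexive: no — w6 is not related to itself.
Symmetric: yes — every pair in R has its reverse in R.
Transitive: yes — every two-step R-path is closed by a direct edge.
Euclidean: yes — any two successors of a common world are R-related.
Only reflexive fails.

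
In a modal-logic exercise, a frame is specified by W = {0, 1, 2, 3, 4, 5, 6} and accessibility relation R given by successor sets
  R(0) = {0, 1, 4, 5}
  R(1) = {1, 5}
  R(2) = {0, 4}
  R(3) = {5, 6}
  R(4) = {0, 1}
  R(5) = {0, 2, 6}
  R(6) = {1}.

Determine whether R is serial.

Yes

Serial: yes — every world has a successor (e.g. 0 R 0).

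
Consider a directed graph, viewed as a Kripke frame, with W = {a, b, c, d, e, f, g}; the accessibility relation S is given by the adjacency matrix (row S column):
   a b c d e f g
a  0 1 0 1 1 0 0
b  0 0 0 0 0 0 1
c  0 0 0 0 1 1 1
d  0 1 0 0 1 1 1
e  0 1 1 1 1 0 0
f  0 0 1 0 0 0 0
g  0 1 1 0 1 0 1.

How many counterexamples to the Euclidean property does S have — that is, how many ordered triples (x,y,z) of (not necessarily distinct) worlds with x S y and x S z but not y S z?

36

Enumerating: (a,b,b), (a,b,d), (a,b,e), (a,d,d), (c,e,f), (c,e,g), (c,f,e), (c,f,f), (c,f,g), (c,g,f), (d,b,b), (d,b,e), … and 24 more.
Total: 36.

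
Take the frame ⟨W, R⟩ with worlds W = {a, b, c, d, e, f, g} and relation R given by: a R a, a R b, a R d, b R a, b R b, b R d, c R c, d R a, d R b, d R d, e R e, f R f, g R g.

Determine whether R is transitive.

Transitive: yes — every two-step R-path is closed by a direct edge.

Yes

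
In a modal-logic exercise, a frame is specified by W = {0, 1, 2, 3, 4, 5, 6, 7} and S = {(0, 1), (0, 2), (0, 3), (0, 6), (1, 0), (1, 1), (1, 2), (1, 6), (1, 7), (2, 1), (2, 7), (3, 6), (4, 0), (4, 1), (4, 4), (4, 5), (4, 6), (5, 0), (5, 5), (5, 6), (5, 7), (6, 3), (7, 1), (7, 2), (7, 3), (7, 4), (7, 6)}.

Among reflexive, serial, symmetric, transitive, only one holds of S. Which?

serial

Reflexive: no — 0 is not related to itself.
Serial: yes — every world has a successor (e.g. 0 S 1).
Symmetric: no — 0 S 2 but not 2 S 0.
Transitive: no — 0 S 1 and 1 S 7, but not 0 S 7.
Only serial holds.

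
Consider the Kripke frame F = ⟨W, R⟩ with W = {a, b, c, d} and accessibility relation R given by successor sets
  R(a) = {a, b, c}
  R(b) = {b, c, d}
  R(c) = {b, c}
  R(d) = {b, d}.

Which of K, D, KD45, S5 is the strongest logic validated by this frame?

Serial (axiom D): yes — every world has a successor (e.g. a R a).
Euclidean (axiom 5): no — b R c and b R d, but not c R d.
Transitive (axiom 4): no — a R b and b R d, but not a R d.
Reflexive (axiom T): yes — every world is R-related to itself.
So F validates K, D; KD45 would additionally require R to be Euclidean and transitive. The strongest is D.

D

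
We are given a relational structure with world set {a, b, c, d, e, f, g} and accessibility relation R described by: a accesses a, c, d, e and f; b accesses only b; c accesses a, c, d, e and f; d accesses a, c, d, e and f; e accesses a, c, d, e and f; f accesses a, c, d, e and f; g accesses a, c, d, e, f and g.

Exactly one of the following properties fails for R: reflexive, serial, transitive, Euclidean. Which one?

Reflexive: yes — every world is R-related to itself.
Serial: yes — every world has a successor (e.g. a R a).
Transitive: yes — every two-step R-path is closed by a direct edge.
Euclidean: no — g R a and g R g, but not a R g.
Only Euclidean fails.

Euclidean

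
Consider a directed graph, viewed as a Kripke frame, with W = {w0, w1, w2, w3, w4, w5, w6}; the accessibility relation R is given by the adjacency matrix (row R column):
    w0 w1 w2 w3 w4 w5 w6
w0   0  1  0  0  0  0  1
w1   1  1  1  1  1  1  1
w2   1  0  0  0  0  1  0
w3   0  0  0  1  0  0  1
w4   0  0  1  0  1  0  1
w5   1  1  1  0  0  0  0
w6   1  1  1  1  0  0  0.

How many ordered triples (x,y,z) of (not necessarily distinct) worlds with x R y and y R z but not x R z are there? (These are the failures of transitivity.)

32

Enumerating: (w0,w1,w0), (w0,w1,w2), (w0,w1,w3), (w0,w1,w4), (w0,w1,w5), (w0,w6,w0), (w0,w6,w2), (w0,w6,w3), (w2,w0,w1), (w2,w0,w6), (w2,w5,w1), (w2,w5,w2), … and 20 more.
Total: 32.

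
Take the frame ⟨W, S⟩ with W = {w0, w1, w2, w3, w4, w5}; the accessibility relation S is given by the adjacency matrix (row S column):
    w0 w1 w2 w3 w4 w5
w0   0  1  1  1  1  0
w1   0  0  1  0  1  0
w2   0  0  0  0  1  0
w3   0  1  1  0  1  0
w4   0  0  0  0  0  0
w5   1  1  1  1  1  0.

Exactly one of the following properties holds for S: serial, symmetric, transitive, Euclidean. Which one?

transitive

Serial: no — w4 has no S-successor.
Symmetric: no — w0 S w1 but not w1 S w0.
Transitive: yes — every two-step S-path is closed by a direct edge.
Euclidean: no — w0 S w1 and w0 S w3, but not w1 S w3.
Only transitive holds.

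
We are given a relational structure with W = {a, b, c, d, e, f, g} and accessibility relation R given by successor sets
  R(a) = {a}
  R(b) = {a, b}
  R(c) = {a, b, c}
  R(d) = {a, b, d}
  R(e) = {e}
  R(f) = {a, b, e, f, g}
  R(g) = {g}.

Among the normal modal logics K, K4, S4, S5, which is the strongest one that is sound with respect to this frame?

S4

Transitive (axiom 4): yes — every two-step R-path is closed by a direct edge.
Reflexive (axiom T): yes — every world is R-related to itself.
Euclidean (axiom 5): no — c R a and c R b, but not a R b.
So F validates K, K4, S4; S5 would additionally require R to be Euclidean. The strongest is S4.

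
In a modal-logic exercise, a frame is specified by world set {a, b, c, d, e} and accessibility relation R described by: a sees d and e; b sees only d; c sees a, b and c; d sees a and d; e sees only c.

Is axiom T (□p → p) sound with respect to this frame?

Axiom T corresponds to the accessibility relation being reflexive.
Reflexive: no — a is not related to itself.

No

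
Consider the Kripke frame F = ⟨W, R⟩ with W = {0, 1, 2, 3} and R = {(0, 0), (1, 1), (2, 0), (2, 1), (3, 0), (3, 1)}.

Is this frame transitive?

Yes

Transitive: yes — every two-step R-path is closed by a direct edge.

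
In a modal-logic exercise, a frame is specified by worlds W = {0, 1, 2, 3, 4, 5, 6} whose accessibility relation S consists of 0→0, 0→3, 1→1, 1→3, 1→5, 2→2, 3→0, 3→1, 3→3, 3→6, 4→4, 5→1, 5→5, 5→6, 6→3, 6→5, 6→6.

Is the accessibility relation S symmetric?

Yes

Symmetric: yes — every pair in S has its reverse in S.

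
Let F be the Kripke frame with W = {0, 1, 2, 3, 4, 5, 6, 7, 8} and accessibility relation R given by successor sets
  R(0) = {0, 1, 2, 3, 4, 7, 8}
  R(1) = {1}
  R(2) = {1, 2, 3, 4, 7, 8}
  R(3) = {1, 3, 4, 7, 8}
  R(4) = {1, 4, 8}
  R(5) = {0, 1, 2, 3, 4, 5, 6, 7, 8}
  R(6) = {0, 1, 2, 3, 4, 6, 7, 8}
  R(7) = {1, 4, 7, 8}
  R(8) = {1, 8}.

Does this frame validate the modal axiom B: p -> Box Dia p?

Axiom B corresponds to the accessibility relation being symmetric.
Symmetric: no — 0 R 1 but not 1 R 0.

No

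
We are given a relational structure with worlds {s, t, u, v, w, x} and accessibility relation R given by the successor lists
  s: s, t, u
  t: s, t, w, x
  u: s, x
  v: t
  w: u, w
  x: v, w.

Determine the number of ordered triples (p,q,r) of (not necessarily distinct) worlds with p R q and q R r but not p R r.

Enumerating: (s,t,w), (s,t,x), (s,u,x), (t,s,u), (t,w,u), (t,x,v), (u,s,t), (u,s,u), (u,x,v), (u,x,w), (v,t,s), (v,t,w), (v,t,x), (w,u,s), (w,u,x), (x,v,t), (x,w,u).

17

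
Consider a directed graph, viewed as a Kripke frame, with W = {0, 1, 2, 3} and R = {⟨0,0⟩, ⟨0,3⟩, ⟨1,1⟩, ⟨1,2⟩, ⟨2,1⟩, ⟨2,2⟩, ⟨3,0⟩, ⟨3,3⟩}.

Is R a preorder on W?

Yes

Reflexive: yes — every world is R-related to itself.
Transitive: yes — every two-step R-path is closed by a direct edge.
So R is a preorder.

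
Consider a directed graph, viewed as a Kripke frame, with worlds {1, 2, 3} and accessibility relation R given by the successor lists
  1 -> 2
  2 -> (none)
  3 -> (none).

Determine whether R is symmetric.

No

Symmetric: no — 1 R 2 but not 2 R 1.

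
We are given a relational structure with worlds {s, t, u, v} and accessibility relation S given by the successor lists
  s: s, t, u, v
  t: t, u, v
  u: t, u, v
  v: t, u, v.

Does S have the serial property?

Serial: yes — every world has a successor (e.g. s S s).

Yes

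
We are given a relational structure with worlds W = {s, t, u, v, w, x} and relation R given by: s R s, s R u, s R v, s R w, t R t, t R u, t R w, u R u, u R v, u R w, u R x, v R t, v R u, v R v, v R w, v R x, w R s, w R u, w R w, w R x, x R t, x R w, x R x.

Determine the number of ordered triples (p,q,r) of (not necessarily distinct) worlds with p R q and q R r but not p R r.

18

Enumerating: (s,u,x), (s,v,t), (s,v,x), (s,w,x), (t,u,v), (t,u,x), (t,w,s), (t,w,x), (u,v,t), (u,w,s), (u,x,t), (v,w,s), (w,s,v), (w,u,v), (w,x,t), (x,t,u), (x,w,s), (x,w,u).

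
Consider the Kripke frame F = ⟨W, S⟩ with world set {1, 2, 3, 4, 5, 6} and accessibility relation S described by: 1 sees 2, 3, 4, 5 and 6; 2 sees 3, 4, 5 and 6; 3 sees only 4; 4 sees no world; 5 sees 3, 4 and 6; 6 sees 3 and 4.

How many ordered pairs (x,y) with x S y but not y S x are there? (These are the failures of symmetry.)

Enumerating: (1,2), (1,3), (1,4), (1,5), (1,6), (2,3), (2,4), (2,5), (2,6), (3,4), (5,3), (5,4), (5,6), (6,3), (6,4).

15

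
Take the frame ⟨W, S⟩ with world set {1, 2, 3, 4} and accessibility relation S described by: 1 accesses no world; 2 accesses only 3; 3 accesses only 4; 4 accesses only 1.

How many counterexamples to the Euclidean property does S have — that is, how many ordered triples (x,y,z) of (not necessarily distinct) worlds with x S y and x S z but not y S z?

3

Enumerating: (2,3,3), (3,4,4), (4,1,1).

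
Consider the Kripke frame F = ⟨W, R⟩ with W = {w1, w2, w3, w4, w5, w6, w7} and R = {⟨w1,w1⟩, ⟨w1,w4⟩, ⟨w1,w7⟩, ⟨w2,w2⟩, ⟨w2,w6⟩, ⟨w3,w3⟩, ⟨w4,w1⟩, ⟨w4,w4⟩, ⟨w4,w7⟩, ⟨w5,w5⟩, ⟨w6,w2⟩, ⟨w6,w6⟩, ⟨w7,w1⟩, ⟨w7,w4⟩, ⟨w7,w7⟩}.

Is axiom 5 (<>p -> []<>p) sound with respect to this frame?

Yes

Axiom 5 corresponds to the accessibility relation being Euclidean.
Euclidean: yes — any two successors of a common world are R-related.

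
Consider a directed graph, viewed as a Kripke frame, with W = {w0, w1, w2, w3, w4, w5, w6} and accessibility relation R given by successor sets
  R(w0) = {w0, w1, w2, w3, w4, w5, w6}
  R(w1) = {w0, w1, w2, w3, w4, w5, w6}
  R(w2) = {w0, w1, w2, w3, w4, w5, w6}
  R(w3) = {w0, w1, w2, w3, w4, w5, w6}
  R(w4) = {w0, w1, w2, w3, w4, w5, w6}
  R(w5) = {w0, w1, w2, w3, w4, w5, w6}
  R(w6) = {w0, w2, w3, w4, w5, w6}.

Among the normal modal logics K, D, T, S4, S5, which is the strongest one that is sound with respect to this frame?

Serial (axiom D): yes — every world has a successor (e.g. w0 R w0).
Reflexive (axiom T): yes — every world is R-related to itself.
Transitive (axiom 4): no — w6 R w0 and w0 R w1, but not w6 R w1.
Euclidean (axiom 5): no — w0 R w6 and w0 R w1, but not w6 R w1.
So F validates K, D, T; S4 would additionally require R to be transitive. The strongest is T.

T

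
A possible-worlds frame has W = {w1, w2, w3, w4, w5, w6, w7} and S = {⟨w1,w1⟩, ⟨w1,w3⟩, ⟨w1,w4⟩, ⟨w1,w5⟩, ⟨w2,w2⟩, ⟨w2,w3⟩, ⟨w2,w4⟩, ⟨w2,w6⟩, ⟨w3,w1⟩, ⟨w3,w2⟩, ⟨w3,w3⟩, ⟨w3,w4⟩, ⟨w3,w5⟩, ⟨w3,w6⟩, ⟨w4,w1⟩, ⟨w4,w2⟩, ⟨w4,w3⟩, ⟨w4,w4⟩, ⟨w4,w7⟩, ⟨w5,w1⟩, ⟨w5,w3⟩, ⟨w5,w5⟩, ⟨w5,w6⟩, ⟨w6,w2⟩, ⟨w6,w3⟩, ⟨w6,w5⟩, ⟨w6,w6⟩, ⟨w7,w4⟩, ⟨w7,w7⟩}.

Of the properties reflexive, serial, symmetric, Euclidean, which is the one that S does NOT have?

Euclidean

Reflexive: yes — every world is S-related to itself.
Serial: yes — every world has a successor (e.g. w1 S w1).
Symmetric: yes — every pair in S has its reverse in S.
Euclidean: no — w1 S w4 and w1 S w5, but not w4 S w5.
Only Euclidean fails.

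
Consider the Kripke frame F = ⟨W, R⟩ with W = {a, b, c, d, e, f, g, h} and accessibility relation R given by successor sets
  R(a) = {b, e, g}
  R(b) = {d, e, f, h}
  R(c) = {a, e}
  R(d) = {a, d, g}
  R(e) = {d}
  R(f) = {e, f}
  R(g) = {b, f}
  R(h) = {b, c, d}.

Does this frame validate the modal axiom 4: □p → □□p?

Axiom 4 corresponds to the accessibility relation being transitive.
Transitive: no — a R b and b R d, but not a R d.

No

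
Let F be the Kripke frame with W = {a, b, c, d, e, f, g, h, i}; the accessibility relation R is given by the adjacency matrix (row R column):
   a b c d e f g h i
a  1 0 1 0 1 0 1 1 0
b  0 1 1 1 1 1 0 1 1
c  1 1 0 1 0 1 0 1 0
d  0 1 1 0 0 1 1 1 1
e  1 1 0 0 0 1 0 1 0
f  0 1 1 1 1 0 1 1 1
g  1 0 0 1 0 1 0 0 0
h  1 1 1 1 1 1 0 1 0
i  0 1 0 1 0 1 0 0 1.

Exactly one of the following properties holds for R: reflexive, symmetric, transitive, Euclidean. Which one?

symmetric

Reflexive: no — c is not related to itself.
Symmetric: yes — every pair in R has its reverse in R.
Transitive: no — a R c and c R b, but not a R b.
Euclidean: no — a R c and a R e, but not c R e.
Only symmetric holds.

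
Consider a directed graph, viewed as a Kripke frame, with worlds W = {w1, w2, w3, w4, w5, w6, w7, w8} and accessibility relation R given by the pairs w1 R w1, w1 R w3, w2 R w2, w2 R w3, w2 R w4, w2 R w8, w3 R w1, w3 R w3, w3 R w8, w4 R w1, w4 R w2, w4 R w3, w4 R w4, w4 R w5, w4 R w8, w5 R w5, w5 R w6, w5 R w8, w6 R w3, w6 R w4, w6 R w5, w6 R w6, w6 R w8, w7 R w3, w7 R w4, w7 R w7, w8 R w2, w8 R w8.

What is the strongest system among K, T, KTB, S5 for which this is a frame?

T

Reflexive (axiom T): yes — every world is R-related to itself.
Symmetric (axiom B): no — w2 R w3 but not w3 R w2.
Euclidean (axiom 5): no — w2 R w3 and w2 R w4, but not w3 R w4.
So F validates K, T; KTB would additionally require R to be symmetric. The strongest is T.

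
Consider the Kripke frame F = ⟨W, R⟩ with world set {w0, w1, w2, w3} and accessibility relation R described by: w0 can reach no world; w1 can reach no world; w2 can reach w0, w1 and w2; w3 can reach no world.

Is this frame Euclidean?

No

Euclidean: no — w2 R w0 and w2 R w1, but not w0 R w1.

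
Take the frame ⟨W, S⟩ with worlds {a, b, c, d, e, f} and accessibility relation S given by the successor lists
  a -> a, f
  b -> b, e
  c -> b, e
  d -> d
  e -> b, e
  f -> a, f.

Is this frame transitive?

Transitive: yes — every two-step S-path is closed by a direct edge.

Yes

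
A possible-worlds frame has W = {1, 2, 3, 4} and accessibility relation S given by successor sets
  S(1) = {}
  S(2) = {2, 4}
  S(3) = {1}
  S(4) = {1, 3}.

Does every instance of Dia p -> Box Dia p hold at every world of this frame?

The schema 5 characterises exactly the Euclidean frames.
Euclidean: no — 4 S 1 and 4 S 3, but not 1 S 3.

No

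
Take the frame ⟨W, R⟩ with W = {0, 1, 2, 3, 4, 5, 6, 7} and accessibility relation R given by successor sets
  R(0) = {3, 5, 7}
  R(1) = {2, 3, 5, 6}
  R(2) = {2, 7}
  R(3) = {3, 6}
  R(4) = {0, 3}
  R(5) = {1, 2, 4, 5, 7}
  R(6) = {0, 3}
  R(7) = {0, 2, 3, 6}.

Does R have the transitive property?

No

Transitive: no — 0 R 3 and 3 R 6, but not 0 R 6.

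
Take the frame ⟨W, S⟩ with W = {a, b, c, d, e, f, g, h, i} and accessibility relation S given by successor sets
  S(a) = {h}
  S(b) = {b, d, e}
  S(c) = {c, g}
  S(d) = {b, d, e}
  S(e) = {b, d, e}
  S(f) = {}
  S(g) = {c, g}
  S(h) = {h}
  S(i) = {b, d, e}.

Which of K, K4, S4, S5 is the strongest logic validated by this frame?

Transitive (axiom 4): yes — every two-step S-path is closed by a direct edge.
Reflexive (axiom T): no — a is not related to itself.
Euclidean (axiom 5): yes — any two successors of a common world are S-related.
So F validates K, K4; S4 would additionally require S to be reflexive. The strongest is K4.

K4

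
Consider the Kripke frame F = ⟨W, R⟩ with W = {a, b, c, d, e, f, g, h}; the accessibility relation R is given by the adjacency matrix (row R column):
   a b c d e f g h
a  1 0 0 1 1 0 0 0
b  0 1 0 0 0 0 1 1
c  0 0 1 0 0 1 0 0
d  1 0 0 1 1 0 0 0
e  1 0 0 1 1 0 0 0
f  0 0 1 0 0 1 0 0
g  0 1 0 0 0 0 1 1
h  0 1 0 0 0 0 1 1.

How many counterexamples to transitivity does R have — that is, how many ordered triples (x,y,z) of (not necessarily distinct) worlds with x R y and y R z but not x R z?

R is transitive; there are no such tuples.

0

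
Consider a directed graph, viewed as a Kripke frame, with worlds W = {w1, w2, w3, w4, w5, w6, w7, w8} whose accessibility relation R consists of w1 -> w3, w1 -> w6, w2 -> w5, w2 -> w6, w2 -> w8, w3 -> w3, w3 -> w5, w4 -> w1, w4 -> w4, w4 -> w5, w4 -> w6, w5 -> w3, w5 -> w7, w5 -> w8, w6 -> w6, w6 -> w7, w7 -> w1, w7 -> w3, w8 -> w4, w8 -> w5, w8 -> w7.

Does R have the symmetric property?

No

Symmetric: no — w1 R w3 but not w3 R w1.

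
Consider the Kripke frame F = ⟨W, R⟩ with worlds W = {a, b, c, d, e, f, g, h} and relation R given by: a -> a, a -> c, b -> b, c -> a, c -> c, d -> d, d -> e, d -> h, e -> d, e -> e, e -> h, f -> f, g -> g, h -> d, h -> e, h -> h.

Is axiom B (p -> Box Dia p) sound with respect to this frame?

Yes

By correspondence theory, B is valid on a frame iff R is symmetric.
Symmetric: yes — every pair in R has its reverse in R.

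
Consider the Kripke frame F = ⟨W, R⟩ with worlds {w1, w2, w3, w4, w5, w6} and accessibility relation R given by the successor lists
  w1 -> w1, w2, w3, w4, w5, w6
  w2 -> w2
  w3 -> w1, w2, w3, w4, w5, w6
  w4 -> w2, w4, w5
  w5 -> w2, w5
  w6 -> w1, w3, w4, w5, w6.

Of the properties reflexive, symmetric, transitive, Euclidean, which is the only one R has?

reflexive

Reflexive: yes — every world is R-related to itself.
Symmetric: no — w1 R w2 but not w2 R w1.
Transitive: no — w6 R w1 and w1 R w2, but not w6 R w2.
Euclidean: no — w1 R w2 and w1 R w3, but not w2 R w3.
Only reflexive holds.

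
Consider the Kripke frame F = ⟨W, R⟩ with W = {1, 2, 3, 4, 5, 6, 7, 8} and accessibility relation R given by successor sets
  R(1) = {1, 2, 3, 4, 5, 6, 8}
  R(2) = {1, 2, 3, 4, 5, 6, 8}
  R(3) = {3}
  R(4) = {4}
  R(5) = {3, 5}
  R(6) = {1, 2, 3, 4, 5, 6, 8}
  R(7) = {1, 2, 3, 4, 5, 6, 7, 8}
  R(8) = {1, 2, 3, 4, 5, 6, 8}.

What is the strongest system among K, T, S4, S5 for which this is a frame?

S4

Reflexive (axiom T): yes — every world is R-related to itself.
Transitive (axiom 4): yes — every two-step R-path is closed by a direct edge.
Euclidean (axiom 5): no — 1 R 3 and 1 R 2, but not 3 R 2.
So F validates K, T, S4; S5 would additionally require R to be Euclidean. The strongest is S4.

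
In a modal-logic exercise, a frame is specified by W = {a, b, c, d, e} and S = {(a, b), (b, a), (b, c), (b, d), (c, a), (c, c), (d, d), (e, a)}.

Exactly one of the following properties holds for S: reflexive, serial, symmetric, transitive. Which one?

serial

Reflexive: no — a is not related to itself.
Serial: yes — every world has a successor (e.g. a S b).
Symmetric: no — b S c but not c S b.
Transitive: no — a S b and b S c, but not a S c.
Only serial holds.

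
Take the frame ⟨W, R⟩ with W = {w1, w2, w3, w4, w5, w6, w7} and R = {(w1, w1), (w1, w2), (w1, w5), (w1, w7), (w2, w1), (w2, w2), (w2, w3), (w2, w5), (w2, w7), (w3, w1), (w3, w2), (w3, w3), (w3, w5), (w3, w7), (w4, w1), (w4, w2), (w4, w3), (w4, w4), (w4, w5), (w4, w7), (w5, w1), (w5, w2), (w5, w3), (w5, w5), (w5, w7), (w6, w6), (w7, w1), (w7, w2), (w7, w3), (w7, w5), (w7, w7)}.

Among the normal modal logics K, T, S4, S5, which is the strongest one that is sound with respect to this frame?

T

Reflexive (axiom T): yes — every world is R-related to itself.
Transitive (axiom 4): no — w1 R w2 and w2 R w3, but not w1 R w3.
Euclidean (axiom 5): no — w2 R w1 and w2 R w3, but not w1 R w3.
So F validates K, T; S4 would additionally require R to be transitive. The strongest is T.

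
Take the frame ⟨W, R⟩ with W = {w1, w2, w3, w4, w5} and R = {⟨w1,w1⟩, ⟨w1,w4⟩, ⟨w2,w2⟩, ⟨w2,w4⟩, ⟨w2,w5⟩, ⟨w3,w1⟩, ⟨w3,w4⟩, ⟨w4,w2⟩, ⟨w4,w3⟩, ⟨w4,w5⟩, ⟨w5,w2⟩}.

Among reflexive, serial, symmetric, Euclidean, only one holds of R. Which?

Reflexive: no — w3 is not related to itself.
Serial: yes — every world has a successor (e.g. w1 R w1).
Symmetric: no — w1 R w4 but not w4 R w1.
Euclidean: no — w2 R w5 and w2 R w4, but not w5 R w4.
Only serial holds.

serial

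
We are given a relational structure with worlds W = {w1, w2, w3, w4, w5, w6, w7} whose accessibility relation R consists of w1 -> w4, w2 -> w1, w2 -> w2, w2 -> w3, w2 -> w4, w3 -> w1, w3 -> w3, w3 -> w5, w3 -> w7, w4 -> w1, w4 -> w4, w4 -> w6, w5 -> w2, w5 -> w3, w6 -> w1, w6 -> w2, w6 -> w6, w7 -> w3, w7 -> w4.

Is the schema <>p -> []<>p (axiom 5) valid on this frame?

Axiom 5 corresponds to the accessibility relation being Euclidean.
Euclidean: no — w2 R w1 and w2 R w3, but not w1 R w3.

No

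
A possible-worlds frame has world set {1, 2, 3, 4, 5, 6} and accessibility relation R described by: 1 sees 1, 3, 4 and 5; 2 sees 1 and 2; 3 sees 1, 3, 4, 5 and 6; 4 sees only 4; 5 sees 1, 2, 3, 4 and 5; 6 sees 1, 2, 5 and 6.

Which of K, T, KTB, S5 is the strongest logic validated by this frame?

Reflexive (axiom T): yes — every world is R-related to itself.
Symmetric (axiom B): no — 1 R 4 but not 4 R 1.
Euclidean (axiom 5): no — 1 R 4 and 1 R 3, but not 4 R 3.
So F validates K, T; KTB would additionally require R to be symmetric. The strongest is T.

T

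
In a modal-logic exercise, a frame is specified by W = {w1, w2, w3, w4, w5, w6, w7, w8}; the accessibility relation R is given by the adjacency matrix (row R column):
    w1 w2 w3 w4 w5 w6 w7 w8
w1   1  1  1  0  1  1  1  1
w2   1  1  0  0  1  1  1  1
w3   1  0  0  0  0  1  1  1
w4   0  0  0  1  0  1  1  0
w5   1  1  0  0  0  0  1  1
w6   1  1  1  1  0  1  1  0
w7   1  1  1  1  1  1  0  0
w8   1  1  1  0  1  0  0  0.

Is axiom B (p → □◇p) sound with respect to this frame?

Yes

Axiom B corresponds to the accessibility relation being symmetric.
Symmetric: yes — every pair in R has its reverse in R.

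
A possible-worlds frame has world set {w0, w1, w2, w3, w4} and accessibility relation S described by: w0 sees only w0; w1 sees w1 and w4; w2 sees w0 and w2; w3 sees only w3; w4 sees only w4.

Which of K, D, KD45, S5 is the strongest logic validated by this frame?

Serial (axiom D): yes — every world has a successor (e.g. w0 S w0).
Euclidean (axiom 5): no — w1 S w4 and w1 S w1, but not w4 S w1.
Transitive (axiom 4): yes — every two-step S-path is closed by a direct edge.
Reflexive (axiom T): yes — every world is S-related to itself.
So F validates K, D; KD45 would additionally require S to be Euclidean. The strongest is D.

D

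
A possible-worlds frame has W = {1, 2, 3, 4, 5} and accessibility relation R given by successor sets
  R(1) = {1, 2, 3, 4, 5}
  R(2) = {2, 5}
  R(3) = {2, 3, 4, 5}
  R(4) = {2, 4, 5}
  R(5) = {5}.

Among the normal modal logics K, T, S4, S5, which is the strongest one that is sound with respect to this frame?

S4

Reflexive (axiom T): yes — every world is R-related to itself.
Transitive (axiom 4): yes — every two-step R-path is closed by a direct edge.
Euclidean (axiom 5): no — 1 R 2 and 1 R 3, but not 2 R 3.
So F validates K, T, S4; S5 would additionally require R to be Euclidean. The strongest is S4.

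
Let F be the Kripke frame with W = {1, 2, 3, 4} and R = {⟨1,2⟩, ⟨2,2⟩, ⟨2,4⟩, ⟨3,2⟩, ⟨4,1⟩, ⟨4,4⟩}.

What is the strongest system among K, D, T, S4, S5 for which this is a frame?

D

Serial (axiom D): yes — every world has a successor (e.g. 1 R 2).
Reflexive (axiom T): no — 1 is not related to itself.
Transitive (axiom 4): no — 1 R 2 and 2 R 4, but not 1 R 4.
Euclidean (axiom 5): no — 2 R 4 and 2 R 2, but not 4 R 2.
So F validates K, D; T would additionally require R to be reflexive. The strongest is D.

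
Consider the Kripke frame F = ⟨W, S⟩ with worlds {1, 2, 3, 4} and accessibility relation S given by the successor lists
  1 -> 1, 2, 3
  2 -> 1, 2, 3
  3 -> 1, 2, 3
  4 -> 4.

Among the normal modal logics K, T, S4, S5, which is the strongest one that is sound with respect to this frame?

Reflexive (axiom T): yes — every world is S-related to itself.
Transitive (axiom 4): yes — every two-step S-path is closed by a direct edge.
Euclidean (axiom 5): yes — any two successors of a common world are S-related.
So F validates K, T, S4, S5. The strongest is S5.

S5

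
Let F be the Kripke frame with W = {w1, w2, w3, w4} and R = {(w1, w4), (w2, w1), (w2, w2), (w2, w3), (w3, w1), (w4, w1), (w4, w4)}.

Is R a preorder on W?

No

Reflexive: no — w1 is not related to itself.
Transitive: no — w2 R w1 and w1 R w4, but not w2 R w4.
So R is not a preorder.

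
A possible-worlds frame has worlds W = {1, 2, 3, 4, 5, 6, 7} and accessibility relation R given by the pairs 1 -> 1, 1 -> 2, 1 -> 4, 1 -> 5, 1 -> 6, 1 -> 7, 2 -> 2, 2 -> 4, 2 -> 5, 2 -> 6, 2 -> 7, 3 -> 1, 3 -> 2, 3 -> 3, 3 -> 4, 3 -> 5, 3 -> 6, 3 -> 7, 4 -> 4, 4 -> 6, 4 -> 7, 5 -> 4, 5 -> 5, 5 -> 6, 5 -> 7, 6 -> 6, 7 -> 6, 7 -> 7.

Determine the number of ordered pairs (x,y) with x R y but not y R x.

21

Enumerating: (1,2), (1,4), (1,5), (1,6), (1,7), (2,4), (2,5), (2,6), (2,7), (3,1), (3,2), (3,4), … and 9 more.
Total: 21.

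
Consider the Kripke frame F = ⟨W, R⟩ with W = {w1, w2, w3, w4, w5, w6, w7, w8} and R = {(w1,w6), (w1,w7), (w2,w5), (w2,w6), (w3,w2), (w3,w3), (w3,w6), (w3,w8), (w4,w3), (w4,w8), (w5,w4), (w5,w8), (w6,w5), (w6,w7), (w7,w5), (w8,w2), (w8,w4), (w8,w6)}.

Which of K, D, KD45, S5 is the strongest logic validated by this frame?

D

Serial (axiom D): yes — every world has a successor (e.g. w1 R w6).
Euclidean (axiom 5): no — w1 R w7 and w1 R w6, but not w7 R w6.
Transitive (axiom 4): no — w1 R w6 and w6 R w5, but not w1 R w5.
Reflexive (axiom T): no — w1 is not related to itself.
So F validates K, D; KD45 would additionally require R to be Euclidean and transitive. The strongest is D.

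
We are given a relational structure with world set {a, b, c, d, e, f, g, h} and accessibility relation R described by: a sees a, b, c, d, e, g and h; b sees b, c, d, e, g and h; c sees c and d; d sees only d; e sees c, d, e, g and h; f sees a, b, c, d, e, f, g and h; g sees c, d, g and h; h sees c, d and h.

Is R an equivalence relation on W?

No

Reflexive: yes — every world is R-related to itself.
Symmetric: no — a R b but not b R a.
Transitive: yes — every two-step R-path is closed by a direct edge.
So R is not an equivalence relation.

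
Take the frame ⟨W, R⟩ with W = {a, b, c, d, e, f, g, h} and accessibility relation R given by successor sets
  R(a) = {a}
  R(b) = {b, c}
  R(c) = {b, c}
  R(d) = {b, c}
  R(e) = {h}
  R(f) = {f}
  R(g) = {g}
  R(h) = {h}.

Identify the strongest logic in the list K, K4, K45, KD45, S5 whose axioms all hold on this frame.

KD45

Transitive (axiom 4): yes — every two-step R-path is closed by a direct edge.
Euclidean (axiom 5): yes — any two successors of a common world are R-related.
Serial (axiom D): yes — every world has a successor (e.g. a R a).
Reflexive (axiom T): no — d is not related to itself.
So F validates K, K4, K45, KD45; S5 would additionally require R to be reflexive. The strongest is KD45.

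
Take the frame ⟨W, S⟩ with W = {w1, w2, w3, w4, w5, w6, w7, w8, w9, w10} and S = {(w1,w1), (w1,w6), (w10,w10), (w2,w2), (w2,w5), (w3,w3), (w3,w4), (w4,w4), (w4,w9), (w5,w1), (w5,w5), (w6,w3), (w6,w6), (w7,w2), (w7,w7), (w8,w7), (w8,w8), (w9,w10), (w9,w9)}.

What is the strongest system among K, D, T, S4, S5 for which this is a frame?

T

Serial (axiom D): yes — every world has a successor (e.g. w1 S w1).
Reflexive (axiom T): yes — every world is S-related to itself.
Transitive (axiom 4): no — w1 S w6 and w6 S w3, but not w1 S w3.
Euclidean (axiom 5): no — w1 S w6 and w1 S w1, but not w6 S w1.
So F validates K, D, T; S4 would additionally require S to be transitive. The strongest is T.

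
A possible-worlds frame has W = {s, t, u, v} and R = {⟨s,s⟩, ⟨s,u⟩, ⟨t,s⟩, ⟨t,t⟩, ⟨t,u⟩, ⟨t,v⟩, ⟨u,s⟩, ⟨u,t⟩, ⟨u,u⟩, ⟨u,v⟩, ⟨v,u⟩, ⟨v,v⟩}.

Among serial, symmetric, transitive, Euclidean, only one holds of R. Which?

Serial: yes — every world has a successor (e.g. s R s).
Symmetric: no — t R s but not s R t.
Transitive: no — s R u and u R t, but not s R t.
Euclidean: no — t R s and t R v, but not s R v.
Only serial holds.

serial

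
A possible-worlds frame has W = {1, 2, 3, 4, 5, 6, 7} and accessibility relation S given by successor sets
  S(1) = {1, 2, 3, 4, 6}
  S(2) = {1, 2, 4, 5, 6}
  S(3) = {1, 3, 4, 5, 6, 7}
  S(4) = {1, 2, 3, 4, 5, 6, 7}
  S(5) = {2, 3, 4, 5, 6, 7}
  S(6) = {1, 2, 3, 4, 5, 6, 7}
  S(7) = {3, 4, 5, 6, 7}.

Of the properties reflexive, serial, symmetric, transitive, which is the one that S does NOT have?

transitive

Reflexive: yes — every world is S-related to itself.
Serial: yes — every world has a successor (e.g. 1 S 1).
Symmetric: yes — every pair in S has its reverse in S.
Transitive: no — 1 S 2 and 2 S 5, but not 1 S 5.
Only transitive fails.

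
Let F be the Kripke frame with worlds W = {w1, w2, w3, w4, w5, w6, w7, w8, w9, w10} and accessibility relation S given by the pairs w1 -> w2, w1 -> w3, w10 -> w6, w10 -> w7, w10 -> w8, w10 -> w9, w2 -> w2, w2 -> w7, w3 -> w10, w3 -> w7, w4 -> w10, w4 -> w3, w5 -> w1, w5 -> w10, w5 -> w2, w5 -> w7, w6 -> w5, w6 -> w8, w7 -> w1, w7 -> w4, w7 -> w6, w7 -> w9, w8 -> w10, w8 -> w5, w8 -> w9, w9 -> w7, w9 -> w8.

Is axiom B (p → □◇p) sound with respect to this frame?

The schema B characterises exactly the symmetric frames.
Symmetric: no — w1 S w2 but not w2 S w1.

No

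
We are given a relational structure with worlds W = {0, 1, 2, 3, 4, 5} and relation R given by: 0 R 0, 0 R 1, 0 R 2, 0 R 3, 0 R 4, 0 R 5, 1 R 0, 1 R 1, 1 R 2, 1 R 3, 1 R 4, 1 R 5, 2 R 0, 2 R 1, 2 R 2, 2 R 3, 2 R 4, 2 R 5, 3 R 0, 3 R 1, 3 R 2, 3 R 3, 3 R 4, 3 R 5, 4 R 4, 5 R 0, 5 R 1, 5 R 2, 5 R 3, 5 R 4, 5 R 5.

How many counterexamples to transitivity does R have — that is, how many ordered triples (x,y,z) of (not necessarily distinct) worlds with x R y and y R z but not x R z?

R is transitive; there are no such tuples.

0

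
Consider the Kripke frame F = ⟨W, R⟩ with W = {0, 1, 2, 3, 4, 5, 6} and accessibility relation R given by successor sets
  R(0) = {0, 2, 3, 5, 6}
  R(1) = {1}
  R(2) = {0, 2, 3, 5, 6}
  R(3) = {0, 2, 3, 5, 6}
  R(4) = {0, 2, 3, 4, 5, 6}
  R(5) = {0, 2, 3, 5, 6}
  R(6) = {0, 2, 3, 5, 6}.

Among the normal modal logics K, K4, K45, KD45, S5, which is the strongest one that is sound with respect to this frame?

Transitive (axiom 4): yes — every two-step R-path is closed by a direct edge.
Euclidean (axiom 5): no — 4 R 0 and 4 R 4, but not 0 R 4.
Serial (axiom D): yes — every world has a successor (e.g. 0 R 0).
Reflexive (axiom T): yes — every world is R-related to itself.
So F validates K, K4; K45 would additionally require R to be Euclidean. The strongest is K4.

K4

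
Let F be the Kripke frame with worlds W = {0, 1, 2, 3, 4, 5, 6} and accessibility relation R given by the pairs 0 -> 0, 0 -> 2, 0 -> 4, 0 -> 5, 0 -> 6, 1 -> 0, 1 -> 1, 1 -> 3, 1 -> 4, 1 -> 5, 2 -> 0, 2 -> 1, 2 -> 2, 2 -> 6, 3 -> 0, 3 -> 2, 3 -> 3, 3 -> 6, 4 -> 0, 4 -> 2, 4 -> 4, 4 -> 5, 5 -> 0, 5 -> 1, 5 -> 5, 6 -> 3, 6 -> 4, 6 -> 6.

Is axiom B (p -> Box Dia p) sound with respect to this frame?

No

By correspondence theory, B is valid on a frame iff R is symmetric.
Symmetric: no — 0 R 6 but not 6 R 0.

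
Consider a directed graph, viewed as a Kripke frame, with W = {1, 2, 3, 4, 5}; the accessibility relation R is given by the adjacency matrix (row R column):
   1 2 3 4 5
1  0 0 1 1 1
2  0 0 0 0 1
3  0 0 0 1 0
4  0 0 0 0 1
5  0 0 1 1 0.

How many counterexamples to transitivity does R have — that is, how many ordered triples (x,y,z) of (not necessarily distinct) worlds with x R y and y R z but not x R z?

Enumerating: (2,5,3), (2,5,4), (3,4,5), (4,5,3), (4,5,4), (5,4,5).

6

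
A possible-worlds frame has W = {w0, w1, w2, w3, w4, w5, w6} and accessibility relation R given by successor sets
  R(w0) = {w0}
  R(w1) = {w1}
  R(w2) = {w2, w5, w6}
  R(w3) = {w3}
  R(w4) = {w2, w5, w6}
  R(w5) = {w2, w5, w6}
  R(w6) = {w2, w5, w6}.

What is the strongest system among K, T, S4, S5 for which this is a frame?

K

Reflexive (axiom T): no — w4 is not related to itself.
Transitive (axiom 4): yes — every two-step R-path is closed by a direct edge.
Euclidean (axiom 5): yes — any two successors of a common world are R-related.
So F validates K; T would additionally require R to be reflexive. The strongest is K.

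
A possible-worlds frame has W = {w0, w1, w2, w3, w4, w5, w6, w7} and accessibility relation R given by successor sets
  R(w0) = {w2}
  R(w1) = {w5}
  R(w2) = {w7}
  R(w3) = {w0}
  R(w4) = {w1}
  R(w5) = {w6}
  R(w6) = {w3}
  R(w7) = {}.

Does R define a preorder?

No

Reflexive: no — w0 is not related to itself.
Transitive: no — w0 R w2 and w2 R w7, but not w0 R w7.
So R is not a preorder.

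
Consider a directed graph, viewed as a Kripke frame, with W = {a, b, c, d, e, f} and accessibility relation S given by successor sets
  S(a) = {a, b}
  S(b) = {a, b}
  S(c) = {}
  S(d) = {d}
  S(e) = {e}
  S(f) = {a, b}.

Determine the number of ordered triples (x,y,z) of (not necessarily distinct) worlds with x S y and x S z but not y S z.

S is Euclidean; there are no such tuples.

0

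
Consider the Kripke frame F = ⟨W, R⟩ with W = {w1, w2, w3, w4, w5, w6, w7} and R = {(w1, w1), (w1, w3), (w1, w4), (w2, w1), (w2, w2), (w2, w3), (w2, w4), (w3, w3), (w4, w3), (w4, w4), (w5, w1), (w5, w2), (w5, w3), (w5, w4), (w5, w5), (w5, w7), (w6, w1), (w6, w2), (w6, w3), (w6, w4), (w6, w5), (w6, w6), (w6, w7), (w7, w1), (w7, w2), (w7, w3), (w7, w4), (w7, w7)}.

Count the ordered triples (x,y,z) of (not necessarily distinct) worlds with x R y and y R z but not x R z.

R is transitive; there are no such tuples.

0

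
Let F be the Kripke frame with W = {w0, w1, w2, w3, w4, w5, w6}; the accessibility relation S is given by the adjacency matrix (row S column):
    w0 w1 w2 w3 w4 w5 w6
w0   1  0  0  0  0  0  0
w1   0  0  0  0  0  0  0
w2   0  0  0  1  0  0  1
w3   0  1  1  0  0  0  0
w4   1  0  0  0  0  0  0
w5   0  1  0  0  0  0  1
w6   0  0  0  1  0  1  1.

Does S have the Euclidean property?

No

Euclidean: no — w2 S w3 and w2 S w6, but not w3 S w6.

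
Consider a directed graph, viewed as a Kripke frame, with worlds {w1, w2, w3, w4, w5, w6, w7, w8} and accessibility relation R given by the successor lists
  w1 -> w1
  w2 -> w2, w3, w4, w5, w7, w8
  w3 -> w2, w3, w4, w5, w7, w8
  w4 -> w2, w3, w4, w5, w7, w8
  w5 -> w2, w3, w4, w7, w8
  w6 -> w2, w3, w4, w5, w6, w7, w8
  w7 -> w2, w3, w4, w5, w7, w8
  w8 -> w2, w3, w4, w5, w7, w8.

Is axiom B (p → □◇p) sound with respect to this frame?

No

By correspondence theory, B is valid on a frame iff R is symmetric.
Symmetric: no — w6 R w2 but not w2 R w6.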